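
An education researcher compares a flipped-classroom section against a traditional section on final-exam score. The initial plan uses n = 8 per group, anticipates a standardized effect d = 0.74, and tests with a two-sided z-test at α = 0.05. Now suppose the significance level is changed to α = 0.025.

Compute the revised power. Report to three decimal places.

δ = d·√(n/2) = 0.74 × √(8/2) = 1.4800 (unchanged). New critical value: z_{0.0125} = 2.241.
Revised power = Φ(δ − 2.241) + Φ(−δ − 2.241) = Φ(-0.761) + Φ(-3.721) = 0.2232 + 0.0001 = 0.2233.

Power ≈ 0.223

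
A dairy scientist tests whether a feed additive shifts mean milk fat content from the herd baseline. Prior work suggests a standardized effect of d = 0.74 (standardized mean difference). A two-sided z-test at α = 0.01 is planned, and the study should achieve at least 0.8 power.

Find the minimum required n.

Set Φ(δ − 2.576) = 0.8; then δ − 2.576 = Φ⁻¹(0.8) = 0.842, giving δ = 3.417.
(For δ > 0 the lower-tail rejection region contributes negligibly to power, so the one-term inversion is standard.)
δ = d·√n ⇒ n = (δ/d)² = (3.417 / 0.74)² = 21.33.
Round up to the next whole unit.

n = 22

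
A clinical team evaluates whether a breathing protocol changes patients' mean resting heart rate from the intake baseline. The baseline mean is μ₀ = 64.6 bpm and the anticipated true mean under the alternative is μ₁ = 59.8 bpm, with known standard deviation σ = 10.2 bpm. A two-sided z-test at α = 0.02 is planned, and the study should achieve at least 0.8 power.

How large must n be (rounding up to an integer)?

n = 46

Standardized effect: d = |μ₁ − μ₀| / σ = |59.8 − 64.6| / 10.2 = 0.4706
Set Φ(δ − 2.326) = 0.8; then δ − 2.326 = Φ⁻¹(0.8) = 0.842, giving δ = 3.168.
(For δ > 0 the lower-tail rejection region contributes negligibly to power, so the one-term inversion is standard.)
δ = d·√n ⇒ n = (δ/d)² = (3.168 / 0.4706)² = 45.32.
Round up to the next whole unit.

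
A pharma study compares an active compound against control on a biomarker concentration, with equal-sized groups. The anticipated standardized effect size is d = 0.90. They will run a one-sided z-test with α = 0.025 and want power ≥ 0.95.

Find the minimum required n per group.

For power 0.95 need Φ(δ − z_{0.025}) = 0.95, so δ = z_{0.025} + z_{0.05} = 1.960 + 1.645 = 3.605.
δ = d·√(n/2) ⇒ n = 2(δ/d)² = 2 × (3.605 / 0.90)² = 32.09.
Rounding up, n = 33 per group.

n = 33 per group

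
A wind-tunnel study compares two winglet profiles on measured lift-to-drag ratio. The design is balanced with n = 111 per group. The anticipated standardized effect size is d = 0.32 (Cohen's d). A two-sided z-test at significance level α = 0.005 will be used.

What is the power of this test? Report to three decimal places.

Noncentrality parameter: δ = d·√(n/2) = 0.32 × √(111/2) = 2.3839
Two-sided α = 0.005 → critical value z_{0.0025} = 2.807.
Power = Φ(δ − 2.807) + Φ(−δ − 2.807) = Φ(-0.423) + Φ(-5.191) = 0.3361 + 0.0000 = 0.3361.

Power ≈ 0.336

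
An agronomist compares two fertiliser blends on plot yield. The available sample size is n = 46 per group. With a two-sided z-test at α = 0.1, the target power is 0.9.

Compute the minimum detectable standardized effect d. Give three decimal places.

Need Φ(δ − 1.645) = 0.9, so δ = 1.645 + 1.282 = 2.926.
(Lower-tail contribution to power is negligible for δ > 0.)
δ = d·√(n/2) ⇒ d = δ/√(n/2) = 2.926/√(46/2) = 0.6102.

d ≈ 0.610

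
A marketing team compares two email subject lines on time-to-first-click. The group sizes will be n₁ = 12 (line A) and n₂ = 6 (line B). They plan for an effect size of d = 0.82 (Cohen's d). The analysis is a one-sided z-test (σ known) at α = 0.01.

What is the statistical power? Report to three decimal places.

Power ≈ 0.246

Noncentrality parameter: δ = d / √(1/n₁ + 1/n₂) = 0.82 / √(1/12 + 1/6) = 1.6400
Critical value for a one-sided test at α = 0.01: z_α = 2.326.
Power = P(Z > 2.326 − δ) = Φ(-0.686) = 0.2462.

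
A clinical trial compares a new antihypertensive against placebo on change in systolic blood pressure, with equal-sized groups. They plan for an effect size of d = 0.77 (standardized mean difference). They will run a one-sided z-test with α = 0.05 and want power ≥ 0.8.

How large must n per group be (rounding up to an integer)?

Set Φ(δ − 1.645) = 0.8; then δ − 1.645 = Φ⁻¹(0.8) = 0.842, giving δ = 2.486.
δ = d·√(n/2) ⇒ n = 2(δ/d)² = 2 × (2.486 / 0.77)² = 20.86.
Round up to the next whole unit.

n = 21 per group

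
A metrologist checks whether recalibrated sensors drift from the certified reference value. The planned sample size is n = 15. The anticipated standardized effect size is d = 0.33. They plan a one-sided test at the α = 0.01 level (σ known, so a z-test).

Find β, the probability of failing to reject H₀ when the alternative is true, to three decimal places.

β ≈ 0.853

Noncentrality parameter: δ = d·√n = 0.33 × √15 = 1.2781
One-sided α = 0.01 → critical value z_{0.01} = 2.326.
Power = P(Z > 2.326 − δ) = Φ(-1.048) = 0.1473.
Type II error: β = 1 − power = 1 − 0.1473 = 0.8527.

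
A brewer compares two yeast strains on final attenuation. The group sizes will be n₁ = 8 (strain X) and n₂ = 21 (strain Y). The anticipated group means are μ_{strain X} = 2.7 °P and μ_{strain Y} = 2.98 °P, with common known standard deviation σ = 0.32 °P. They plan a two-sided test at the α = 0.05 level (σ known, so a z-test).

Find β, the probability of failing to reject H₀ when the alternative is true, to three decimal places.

β ≈ 0.442

Standardized effect: d = |μ_{strain X} − μ_{strain Y}| / σ = |2.7 − 2.98| / 0.32 = 0.8750
Noncentrality parameter: δ = d / √(1/n₁ + 1/n₂) = 0.8750 / √(1/8 + 1/21) = 2.1060
Critical value for a two-sided test at α = 0.05: z_{α/2} = 1.960.
Power = Φ(δ − 1.960) + Φ(−δ − 1.960) = Φ(0.146) + Φ(-4.066) = 0.5581 + 0.0000 = 0.5581.
Type II error: β = 1 − power = 1 − 0.5581 = 0.4419.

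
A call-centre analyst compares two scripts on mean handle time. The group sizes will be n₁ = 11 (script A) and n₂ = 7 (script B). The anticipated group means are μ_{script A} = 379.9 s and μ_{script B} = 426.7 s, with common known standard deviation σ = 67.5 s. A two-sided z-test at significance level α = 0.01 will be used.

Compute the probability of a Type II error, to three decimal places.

β ≈ 0.873

Standardized effect: d = |μ_{script A} − μ_{script B}| / σ = |379.9 − 426.7| / 67.5 = 0.6933
Noncentrality parameter: δ = d / √(1/n₁ + 1/n₂) = 0.6933 / √(1/11 + 1/7) = 1.4340
Critical value for a two-sided test at α = 0.01: z_{α/2} = 2.576.
Power = Φ(δ − 2.576) + Φ(−δ − 2.576) = Φ(-1.142) + Φ(-4.010) = 0.1268 + 0.0000 = 0.1268.
Type II error: β = 1 − power = 1 − 0.1268 = 0.8732.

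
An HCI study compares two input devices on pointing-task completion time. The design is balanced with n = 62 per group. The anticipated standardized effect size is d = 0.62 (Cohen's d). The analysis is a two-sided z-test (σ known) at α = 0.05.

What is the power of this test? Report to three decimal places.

Power ≈ 0.932

Noncentrality parameter: δ = d·√(n/2) = 0.62 × √(62/2) = 3.4520
Two-sided α = 0.05 → critical value z_{0.025} = 1.960.
Power = Φ(δ − 1.960) + Φ(−δ − 1.960) = Φ(1.492) + Φ(-5.412) = 0.9322 + 0.0000 = 0.9322.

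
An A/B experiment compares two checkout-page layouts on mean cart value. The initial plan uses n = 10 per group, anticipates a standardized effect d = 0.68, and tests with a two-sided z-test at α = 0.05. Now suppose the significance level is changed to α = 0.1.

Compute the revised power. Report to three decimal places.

δ = d·√(n/2) = 0.68 × √(10/2) = 1.5205 (unchanged). New critical value: z_{0.05} = 1.645.
Revised power = Φ(δ − 1.645) + Φ(−δ − 1.645) = Φ(-0.124) + Φ(-3.165) = 0.4505 + 0.0008 = 0.4513.

Power ≈ 0.451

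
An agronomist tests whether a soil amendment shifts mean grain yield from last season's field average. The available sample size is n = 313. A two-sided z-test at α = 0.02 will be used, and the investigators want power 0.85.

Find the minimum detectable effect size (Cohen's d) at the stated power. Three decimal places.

Need Φ(δ − 2.326) = 0.85, so δ = 2.326 + 1.036 = 3.363.
(Lower-tail contribution to power is negligible for δ > 0.)
δ = d·√n ⇒ d = δ/√n = 3.363/√313 = 0.1901.

d ≈ 0.190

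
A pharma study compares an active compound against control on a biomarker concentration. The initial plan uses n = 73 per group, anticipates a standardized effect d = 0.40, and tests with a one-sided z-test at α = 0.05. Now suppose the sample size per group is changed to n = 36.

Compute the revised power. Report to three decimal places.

With n = 36 per group: δ = d·√(n/2) = 0.40 × √(36/2) = 1.6971. Critical value z_{0.05} = 1.645.
Revised power = P(Z > 1.645 − δ) = Φ(0.052) = 0.5208.

Power ≈ 0.521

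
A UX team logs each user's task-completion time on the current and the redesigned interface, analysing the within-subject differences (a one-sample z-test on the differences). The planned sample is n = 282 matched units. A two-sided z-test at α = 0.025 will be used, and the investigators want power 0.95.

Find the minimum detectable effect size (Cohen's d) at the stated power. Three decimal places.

Required noncentrality: δ = z_{0.0125} + z_{0.05} = 2.241 + 1.645 = 3.886.
(The second rejection-region term Φ(−δ − z_{α/2}) is negligible and dropped.)
δ = d·√n ⇒ d = δ/√n = 3.886/√282 = 0.2314.

d ≈ 0.231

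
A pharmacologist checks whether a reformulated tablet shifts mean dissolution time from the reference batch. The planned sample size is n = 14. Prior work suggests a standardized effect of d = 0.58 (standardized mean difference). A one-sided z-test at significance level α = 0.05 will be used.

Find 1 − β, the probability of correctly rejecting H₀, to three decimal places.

Noncentrality parameter: δ = d·√n = 0.58 × √14 = 2.1702
Critical value for a one-sided test at α = 0.05: z_α = 1.645.
Power = Φ(δ − 1.645) = Φ(0.525) = 0.7003.

Power ≈ 0.700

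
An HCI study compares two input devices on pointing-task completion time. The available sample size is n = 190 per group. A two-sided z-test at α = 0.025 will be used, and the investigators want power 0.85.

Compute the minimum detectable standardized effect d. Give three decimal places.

Required noncentrality: δ = z_{0.0125} + z_{0.15} = 2.241 + 1.036 = 3.278.
(The second rejection-region term Φ(−δ − z_{α/2}) is negligible and dropped.)
δ = d·√(n/2) ⇒ d = δ/√(n/2) = 3.278/√(190/2) = 0.3363.

d ≈ 0.336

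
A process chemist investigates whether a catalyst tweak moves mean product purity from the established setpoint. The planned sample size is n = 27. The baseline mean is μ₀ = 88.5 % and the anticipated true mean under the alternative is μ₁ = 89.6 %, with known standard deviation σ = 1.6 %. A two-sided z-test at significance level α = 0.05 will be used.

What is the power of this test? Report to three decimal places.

Standardized effect: d = |μ₁ − μ₀| / σ = |89.6 − 88.5| / 1.6 = 0.6875
Noncentrality parameter: δ = d·√n = 0.6875 × √27 = 3.5724
Critical value for a two-sided test at α = 0.05: z_{α/2} = 1.960.
Power = Φ(δ − 1.960) + Φ(−δ − 1.960) = Φ(1.612) + Φ(-5.532) = 0.9466 + 0.0000 = 0.9466.

Power ≈ 0.947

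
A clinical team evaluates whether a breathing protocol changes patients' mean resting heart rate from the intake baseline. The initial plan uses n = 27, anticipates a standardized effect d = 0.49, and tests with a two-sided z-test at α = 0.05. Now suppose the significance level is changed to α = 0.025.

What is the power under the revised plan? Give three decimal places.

Power ≈ 0.620

δ = d·√n = 0.49 × √27 = 2.5461 (unchanged). New critical value: z_{0.0125} = 2.241.
Revised power = Φ(δ − 2.241) + Φ(−δ − 2.241) = Φ(0.305) + Φ(-4.788) = 0.6197 + 0.0000 = 0.6197.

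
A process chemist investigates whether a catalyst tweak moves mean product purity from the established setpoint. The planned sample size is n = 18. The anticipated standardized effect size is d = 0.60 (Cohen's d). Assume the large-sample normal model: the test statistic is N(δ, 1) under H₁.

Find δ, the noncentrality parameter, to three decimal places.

δ = d·√n = 0.60 × √18 = 2.5456

δ ≈ 2.546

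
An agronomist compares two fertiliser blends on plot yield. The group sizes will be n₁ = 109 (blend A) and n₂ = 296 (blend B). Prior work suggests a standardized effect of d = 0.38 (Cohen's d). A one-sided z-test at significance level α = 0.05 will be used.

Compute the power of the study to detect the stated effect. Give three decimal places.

Noncentrality parameter: λ = d / √(1/n₁ + 1/n₂) = 0.38 / √(1/109 + 1/296) = 3.3917
One-sided α = 0.05 → critical value z_{0.05} = 1.645.
Power = Φ(λ − 1.645) = Φ(1.747) = 0.9597.

Power ≈ 0.960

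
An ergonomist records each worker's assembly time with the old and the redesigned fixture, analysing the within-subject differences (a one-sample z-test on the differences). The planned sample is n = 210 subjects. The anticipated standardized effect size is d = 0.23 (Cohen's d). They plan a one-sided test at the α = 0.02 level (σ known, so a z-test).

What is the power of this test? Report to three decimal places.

Power ≈ 0.900

Noncentrality parameter: δ = d·√n = 0.23 × √210 = 3.3330
One-sided α = 0.02 → critical value z_{0.02} = 2.054.
Power = Φ(δ − 2.054) = Φ(1.279) = 0.8996.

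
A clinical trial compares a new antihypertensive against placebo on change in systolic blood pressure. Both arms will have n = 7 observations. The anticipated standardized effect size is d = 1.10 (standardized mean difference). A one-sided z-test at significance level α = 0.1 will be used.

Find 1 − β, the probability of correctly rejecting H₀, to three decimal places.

Power ≈ 0.781

Noncentrality parameter: δ = d·√(n/2) = 1.10 × √(7/2) = 2.0579
One-sided α = 0.1 → critical value z_{0.1} = 1.282.
Power = Φ(δ − 1.282) = Φ(0.776) = 0.7812.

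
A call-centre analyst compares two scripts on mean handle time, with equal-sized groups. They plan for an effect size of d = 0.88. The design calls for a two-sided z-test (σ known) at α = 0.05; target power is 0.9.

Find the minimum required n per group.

n = 28 per group

Set Φ(δ − 1.960) = 0.9; then δ − 1.960 = Φ⁻¹(0.9) = 1.282, giving δ = 3.242.
(The Φ(−δ − z_{α/2}) term is vanishingly small for δ > 0 and is dropped in the standard sample-size formula.)
δ = d·√(n/2) ⇒ n = 2(δ/d)² = 2 × (3.242 / 0.88)² = 27.14.
Round up to the next whole unit.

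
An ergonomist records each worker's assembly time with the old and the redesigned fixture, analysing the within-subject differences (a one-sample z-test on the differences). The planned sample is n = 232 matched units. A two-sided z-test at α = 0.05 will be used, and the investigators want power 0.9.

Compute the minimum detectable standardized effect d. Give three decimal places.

d ≈ 0.213

Required noncentrality: δ = z_{0.025} + z_{0.10} = 1.960 + 1.282 = 3.242.
(The second rejection-region term Φ(−δ − z_{α/2}) is negligible and dropped.)
δ = d·√n ⇒ d = δ/√n = 3.242/√232 = 0.2128.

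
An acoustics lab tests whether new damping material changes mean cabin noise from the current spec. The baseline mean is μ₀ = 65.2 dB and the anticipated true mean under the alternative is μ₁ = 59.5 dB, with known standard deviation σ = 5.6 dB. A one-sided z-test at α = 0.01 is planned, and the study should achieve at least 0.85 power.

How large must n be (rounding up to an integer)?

Standardized effect: d = |μ₁ − μ₀| / σ = |59.5 − 65.2| / 5.6 = 1.0179
Set Φ(δ − 2.326) = 0.85; then δ − 2.326 = Φ⁻¹(0.85) = 1.036, giving δ = 3.363.
δ = d·√n ⇒ n = (δ/d)² = (3.363 / 1.0179)² = 10.91.
Round up to the next whole unit.

n = 11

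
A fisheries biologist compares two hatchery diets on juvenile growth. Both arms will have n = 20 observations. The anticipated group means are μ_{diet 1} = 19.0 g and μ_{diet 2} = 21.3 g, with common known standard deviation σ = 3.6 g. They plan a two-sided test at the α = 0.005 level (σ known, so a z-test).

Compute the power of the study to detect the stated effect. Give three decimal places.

Standardized effect: d = |μ_{diet 1} − μ_{diet 2}| / σ = |19.0 − 21.3| / 3.6 = 0.6389
Noncentrality parameter: δ = d·√(n/2) = 0.6389 × √(20/2) = 2.0203
Critical value for a two-sided test at α = 0.005: z_{α/2} = 2.807.
Power = Φ(δ − 2.807) + Φ(−δ − 2.807) = Φ(-0.787) + Φ(-4.827) = 0.2157 + 0.0000 = 0.2157.

Power ≈ 0.216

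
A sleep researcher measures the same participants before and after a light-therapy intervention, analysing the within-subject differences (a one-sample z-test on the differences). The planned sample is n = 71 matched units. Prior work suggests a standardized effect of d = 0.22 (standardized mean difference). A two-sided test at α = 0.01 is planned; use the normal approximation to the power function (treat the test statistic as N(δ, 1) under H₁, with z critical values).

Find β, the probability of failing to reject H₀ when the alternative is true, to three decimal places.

β ≈ 0.765

Noncentrality parameter: δ = d·√n = 0.22 × √71 = 1.8538
Critical value for a two-sided test at α = 0.01: z_{α/2} = 2.576.
Power = Φ(δ − 2.576) + Φ(−δ − 2.576) = Φ(-0.722) + Φ(-4.430) = 0.2351 + 0.0000 = 0.2351.
Type II error: β = 1 − power = 1 − 0.2351 = 0.7649.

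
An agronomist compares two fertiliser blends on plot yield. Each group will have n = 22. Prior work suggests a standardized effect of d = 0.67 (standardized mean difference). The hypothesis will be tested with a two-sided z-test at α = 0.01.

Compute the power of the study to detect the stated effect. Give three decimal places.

Power ≈ 0.362

Noncentrality parameter: δ = d·√(n/2) = 0.67 × √(22/2) = 2.2221
Two-sided α = 0.01 → critical value z_{0.005} = 2.576.
Power = Φ(δ − 2.576) + Φ(−δ − 2.576) = Φ(-0.354) + Φ(-4.798) = 0.3618 + 0.0000 = 0.3618.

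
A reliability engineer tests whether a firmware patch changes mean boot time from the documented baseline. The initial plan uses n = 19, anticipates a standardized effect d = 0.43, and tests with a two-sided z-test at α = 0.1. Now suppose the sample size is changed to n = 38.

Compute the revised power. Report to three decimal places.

With n = 38: δ = d·√n = 0.43 × √38 = 2.6507. Critical value z_{0.05} = 1.645.
Revised power = Φ(δ − 1.645) + Φ(−δ − 1.645) = Φ(1.006) + Φ(-4.296) = 0.8428 + 0.0000 = 0.8428.

Power ≈ 0.843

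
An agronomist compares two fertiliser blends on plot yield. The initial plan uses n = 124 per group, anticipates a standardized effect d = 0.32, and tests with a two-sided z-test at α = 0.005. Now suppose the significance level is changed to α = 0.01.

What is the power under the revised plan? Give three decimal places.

δ = d·√(n/2) = 0.32 × √(124/2) = 2.5197 (unchanged). New critical value: z_{0.005} = 2.576.
Revised power = Φ(δ − 2.576) + Φ(−δ − 2.576) = Φ(-0.056) + Φ(-5.096) = 0.4776 + 0.0000 = 0.4776.

Power ≈ 0.478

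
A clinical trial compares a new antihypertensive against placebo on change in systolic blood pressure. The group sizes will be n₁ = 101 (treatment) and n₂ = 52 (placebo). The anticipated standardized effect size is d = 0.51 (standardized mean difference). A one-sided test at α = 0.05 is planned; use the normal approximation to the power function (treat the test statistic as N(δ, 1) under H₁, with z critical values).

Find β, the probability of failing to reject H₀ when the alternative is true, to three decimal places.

β ≈ 0.090

Noncentrality parameter: δ = d / √(1/n₁ + 1/n₂) = 0.51 / √(1/101 + 1/52) = 2.9880
Critical value for a one-sided test at α = 0.05: z_α = 1.645.
Power = Φ(δ − 1.645) = Φ(1.343) = 0.9104.
Type II error: β = 1 − power = 1 − 0.9104 = 0.0896.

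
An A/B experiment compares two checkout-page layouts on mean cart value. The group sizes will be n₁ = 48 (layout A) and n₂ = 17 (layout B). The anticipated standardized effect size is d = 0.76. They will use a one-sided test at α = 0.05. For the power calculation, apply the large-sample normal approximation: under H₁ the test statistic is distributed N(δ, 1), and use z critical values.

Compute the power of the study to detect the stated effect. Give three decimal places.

Power ≈ 0.853

Noncentrality parameter: δ = d / √(1/n₁ + 1/n₂) = 0.76 / √(1/48 + 1/17) = 2.6928
One-sided α = 0.05 → critical value z_{0.05} = 1.645.
Power = P(Z > 1.645 − δ) = Φ(1.048) = 0.8527.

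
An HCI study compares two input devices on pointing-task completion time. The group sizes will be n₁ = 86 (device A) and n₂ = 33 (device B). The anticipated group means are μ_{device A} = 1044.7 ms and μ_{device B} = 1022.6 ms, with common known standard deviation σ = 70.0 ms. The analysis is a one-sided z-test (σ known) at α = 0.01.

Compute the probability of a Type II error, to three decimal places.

β ≈ 0.784

Standardized effect: d = |μ_{device A} − μ_{device B}| / σ = |1044.7 − 1022.6| / 70.0 = 0.3157
Noncentrality parameter: δ = d / √(1/n₁ + 1/n₂) = 0.3157 / √(1/86 + 1/33) = 1.5418
Critical value for a one-sided test at α = 0.01: z_α = 2.326.
Power = P(Z > 2.326 − δ) = Φ(-0.785) = 0.2164.
Type II error: β = 1 − power = 1 − 0.2164 = 0.7836.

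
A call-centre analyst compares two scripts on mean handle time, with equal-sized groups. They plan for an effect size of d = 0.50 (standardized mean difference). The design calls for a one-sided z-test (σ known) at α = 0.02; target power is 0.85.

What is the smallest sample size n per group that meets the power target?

For power 0.85 need Φ(δ − z_{0.02}) = 0.85, so δ = z_{0.02} + z_{0.15} = 2.054 + 1.036 = 3.090.
δ = d·√(n/2) ⇒ n = 2(δ/d)² = 2 × (3.090 / 0.50)² = 76.39.
Round up to the next whole unit.

n = 77 per group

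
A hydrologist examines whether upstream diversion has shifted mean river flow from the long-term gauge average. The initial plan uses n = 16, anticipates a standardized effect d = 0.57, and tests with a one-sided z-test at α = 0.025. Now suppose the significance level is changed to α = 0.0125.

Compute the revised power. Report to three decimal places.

Power ≈ 0.515

δ = d·√n = 0.57 × √16 = 2.2800 (unchanged). New critical value: z_{0.0125} = 2.241.
Revised power = Φ(δ − 2.241) = Φ(0.039) = 0.5154.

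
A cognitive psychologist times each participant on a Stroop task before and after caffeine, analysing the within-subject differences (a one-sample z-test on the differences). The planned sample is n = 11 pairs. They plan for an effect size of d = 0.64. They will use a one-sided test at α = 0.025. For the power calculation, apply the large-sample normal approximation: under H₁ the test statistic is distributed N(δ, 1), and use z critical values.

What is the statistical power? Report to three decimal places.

Noncentrality parameter: δ = d·√n = 0.64 × √11 = 2.1226
One-sided α = 0.025 → critical value z_{0.025} = 1.960.
Power = P(Z > 1.960 − δ) = Φ(0.163) = 0.5646.

Power ≈ 0.565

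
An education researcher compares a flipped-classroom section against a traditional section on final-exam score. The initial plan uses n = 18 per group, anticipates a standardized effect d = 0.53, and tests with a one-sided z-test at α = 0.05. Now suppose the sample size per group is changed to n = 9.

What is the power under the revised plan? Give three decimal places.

Power ≈ 0.301

With n = 9 per group: δ = d·√(n/2) = 0.53 × √(9/2) = 1.1243. Critical value z_{0.05} = 1.645.
Revised power = Φ(δ − 1.645) = Φ(-0.521) = 0.3013.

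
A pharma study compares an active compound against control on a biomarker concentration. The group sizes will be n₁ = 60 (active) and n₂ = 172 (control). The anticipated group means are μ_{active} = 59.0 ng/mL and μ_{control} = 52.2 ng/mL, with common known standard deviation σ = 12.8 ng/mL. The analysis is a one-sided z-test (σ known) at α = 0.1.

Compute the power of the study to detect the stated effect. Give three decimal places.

Standardized effect: d = |μ_{active} − μ_{control}| / σ = |59.0 − 52.2| / 12.8 = 0.5312
Noncentrality parameter: δ = d / √(1/n₁ + 1/n₂) = 0.5312 / √(1/60 + 1/172) = 3.5432
One-sided α = 0.1 → critical value z_{0.1} = 1.282.
Power = P(Z > 1.282 − δ) = Φ(2.262) = 0.9881.

Power ≈ 0.988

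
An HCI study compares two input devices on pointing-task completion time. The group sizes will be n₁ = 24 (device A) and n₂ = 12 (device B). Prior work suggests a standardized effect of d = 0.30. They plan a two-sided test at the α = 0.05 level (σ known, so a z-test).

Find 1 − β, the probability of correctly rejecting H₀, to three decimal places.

Power ≈ 0.136

Noncentrality parameter: δ = d / √(1/n₁ + 1/n₂) = 0.30 / √(1/24 + 1/12) = 0.8485
Two-sided α = 0.05 → critical value z_{0.025} = 1.960.
Power = Φ(δ − 1.960) + Φ(−δ − 1.960) = Φ(-1.111) + Φ(-2.808) = 0.1332 + 0.0025 = 0.1357.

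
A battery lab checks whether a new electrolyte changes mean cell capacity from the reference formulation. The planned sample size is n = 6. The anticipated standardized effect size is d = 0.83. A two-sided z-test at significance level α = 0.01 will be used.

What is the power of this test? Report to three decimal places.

Power ≈ 0.294

Noncentrality parameter: δ = d·√n = 0.83 × √6 = 2.0331
Two-sided α = 0.01 → critical value z_{0.005} = 2.576.
Power = Φ(δ − 2.576) + Φ(−δ − 2.576) = Φ(-0.543) + Φ(-4.609) = 0.2937 + 0.0000 = 0.2937.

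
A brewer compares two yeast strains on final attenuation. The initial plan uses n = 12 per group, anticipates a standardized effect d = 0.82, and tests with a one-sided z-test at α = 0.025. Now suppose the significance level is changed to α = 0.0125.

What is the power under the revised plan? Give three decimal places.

δ = d·√(n/2) = 0.82 × √(12/2) = 2.0086 (unchanged). New critical value: z_{0.0125} = 2.241.
Revised power = P(Z > 2.241 − δ) = Φ(-0.233) = 0.4080.

Power ≈ 0.408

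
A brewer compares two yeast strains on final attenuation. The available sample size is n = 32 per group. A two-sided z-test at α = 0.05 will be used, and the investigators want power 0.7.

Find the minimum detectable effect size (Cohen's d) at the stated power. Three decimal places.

d ≈ 0.621

Need Φ(δ − 1.960) = 0.7, so δ = 1.960 + 0.524 = 2.484.
(Lower-tail contribution to power is negligible for δ > 0.)
δ = d·√(n/2) ⇒ d = δ/√(n/2) = 2.484/√(32/2) = 0.6211.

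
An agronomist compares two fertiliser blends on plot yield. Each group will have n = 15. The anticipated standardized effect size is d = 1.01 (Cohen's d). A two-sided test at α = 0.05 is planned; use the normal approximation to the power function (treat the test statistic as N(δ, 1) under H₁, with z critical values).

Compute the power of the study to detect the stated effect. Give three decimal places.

Noncentrality parameter: δ = d·√(n/2) = 1.01 × √(15/2) = 2.7660
Critical value for a two-sided test at α = 0.05: z_{α/2} = 1.960.
Power = Φ(δ − 1.960) + Φ(−δ − 1.960) = Φ(0.806) + Φ(-4.726) = 0.7899 + 0.0000 = 0.7899.

Power ≈ 0.790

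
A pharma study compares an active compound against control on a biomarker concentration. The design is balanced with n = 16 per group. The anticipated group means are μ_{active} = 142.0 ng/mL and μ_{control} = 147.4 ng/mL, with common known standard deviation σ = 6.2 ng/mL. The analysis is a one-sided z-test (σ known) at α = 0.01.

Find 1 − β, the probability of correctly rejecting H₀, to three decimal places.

Standardized effect: d = |μ_{active} − μ_{control}| / σ = |142.0 − 147.4| / 6.2 = 0.8710
Noncentrality parameter: δ = d·√(n/2) = 0.8710 × √(16/2) = 2.4635
Critical value for a one-sided test at α = 0.01: z_α = 2.326.
Power = Φ(δ − 2.326) = Φ(0.137) = 0.5545.

Power ≈ 0.555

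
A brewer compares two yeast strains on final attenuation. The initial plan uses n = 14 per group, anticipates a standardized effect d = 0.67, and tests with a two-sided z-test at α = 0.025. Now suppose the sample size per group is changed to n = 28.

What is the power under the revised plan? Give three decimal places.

Power ≈ 0.605

With n = 28 per group: δ = d·√(n/2) = 0.67 × √(28/2) = 2.5069. Critical value z_{0.0125} = 2.241.
Revised power = Φ(δ − 2.241) + Φ(−δ − 2.241) = Φ(0.266) + Φ(-4.748) = 0.6047 + 0.0000 = 0.6047.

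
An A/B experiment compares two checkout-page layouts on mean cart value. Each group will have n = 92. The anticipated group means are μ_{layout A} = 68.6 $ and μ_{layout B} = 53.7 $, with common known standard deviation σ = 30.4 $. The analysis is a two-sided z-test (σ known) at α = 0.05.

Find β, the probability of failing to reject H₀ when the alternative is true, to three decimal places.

β ≈ 0.086

Standardized effect: d = |μ_{layout A} − μ_{layout B}| / σ = |68.6 − 53.7| / 30.4 = 0.4901
Noncentrality parameter: δ = d·√(n/2) = 0.4901 × √(92/2) = 3.3242
Critical value for a two-sided test at α = 0.05: z_{α/2} = 1.960.
Power = Φ(δ − 1.960) + Φ(−δ − 1.960) = Φ(1.364) + Φ(-5.284) = 0.9138 + 0.0000 = 0.9138.
Type II error: β = 1 − power = 1 − 0.9138 = 0.0862.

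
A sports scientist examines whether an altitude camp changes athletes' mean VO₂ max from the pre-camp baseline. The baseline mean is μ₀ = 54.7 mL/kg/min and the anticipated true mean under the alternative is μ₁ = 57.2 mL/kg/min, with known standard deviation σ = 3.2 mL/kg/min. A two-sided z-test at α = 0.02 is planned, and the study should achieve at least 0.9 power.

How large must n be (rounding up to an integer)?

n = 22

Standardized effect: d = |μ₁ − μ₀| / σ = |57.2 − 54.7| / 3.2 = 0.7812
Set Φ(δ − 2.326) = 0.9; then δ − 2.326 = Φ⁻¹(0.9) = 1.282, giving δ = 3.608.
(For δ > 0 the lower-tail rejection region contributes negligibly to power, so the one-term inversion is standard.)
δ = d·√n ⇒ n = (δ/d)² = (3.608 / 0.7812)² = 21.33.
Round up to the next whole unit.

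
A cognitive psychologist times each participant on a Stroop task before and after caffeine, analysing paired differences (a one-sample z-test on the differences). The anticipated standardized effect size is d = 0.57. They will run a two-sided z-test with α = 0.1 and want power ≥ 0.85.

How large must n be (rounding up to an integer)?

n = 23

Set Φ(δ − 1.645) = 0.85; then δ − 1.645 = Φ⁻¹(0.85) = 1.036, giving δ = 2.681.
(The Φ(−δ − z_{α/2}) term is vanishingly small for δ > 0 and is dropped in the standard sample-size formula.)
δ = d·√n ⇒ n = (δ/d)² = (2.681 / 0.57)² = 22.13.
Round up to the next whole unit.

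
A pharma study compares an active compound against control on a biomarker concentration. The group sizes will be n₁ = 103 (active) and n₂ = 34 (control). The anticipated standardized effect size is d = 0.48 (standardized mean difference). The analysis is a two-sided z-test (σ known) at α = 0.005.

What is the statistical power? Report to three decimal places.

Noncentrality parameter: δ = d / √(1/n₁ + 1/n₂) = 0.48 / √(1/103 + 1/34) = 2.4268
Critical value for a two-sided test at α = 0.005: z_{α/2} = 2.807.
Power = Φ(δ − 2.807) + Φ(−δ − 2.807) = Φ(-0.380) + Φ(-5.234) = 0.3519 + 0.0000 = 0.3519.

Power ≈ 0.352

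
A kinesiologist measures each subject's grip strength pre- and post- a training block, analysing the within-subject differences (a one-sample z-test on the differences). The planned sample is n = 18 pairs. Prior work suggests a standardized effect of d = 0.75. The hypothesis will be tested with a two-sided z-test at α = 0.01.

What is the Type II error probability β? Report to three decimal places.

Noncentrality parameter: λ = d·√n = 0.75 × √18 = 3.1820
Two-sided α = 0.01 → critical value z_{0.005} = 2.576.
Power = Φ(λ − 2.576) + Φ(−λ − 2.576) = Φ(0.606) + Φ(-5.758) = 0.7278 + 0.0000 = 0.7278.
Type II error: β = 1 − power = 1 − 0.7278 = 0.2722.

β ≈ 0.272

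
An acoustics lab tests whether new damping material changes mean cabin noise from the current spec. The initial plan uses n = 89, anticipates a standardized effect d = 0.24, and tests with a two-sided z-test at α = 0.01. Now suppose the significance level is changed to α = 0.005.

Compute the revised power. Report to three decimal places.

Power ≈ 0.294

δ = d·√n = 0.24 × √89 = 2.2642 (unchanged). New critical value: z_{0.0025} = 2.807.
Revised power = Φ(δ − 2.807) + Φ(−δ − 2.807) = Φ(-0.543) + Φ(-5.071) = 0.2936 + 0.0000 = 0.2936.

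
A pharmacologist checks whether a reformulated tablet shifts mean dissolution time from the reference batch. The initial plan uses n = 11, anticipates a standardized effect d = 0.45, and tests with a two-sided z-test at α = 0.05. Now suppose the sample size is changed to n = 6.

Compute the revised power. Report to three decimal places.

With n = 6: δ = d·√n = 0.45 × √6 = 1.1023. Critical value z_{0.025} = 1.960.
Revised power = Φ(δ − 1.960) + Φ(−δ − 1.960) = Φ(-0.858) + Φ(-3.062) = 0.1955 + 0.0011 = 0.1966.

Power ≈ 0.197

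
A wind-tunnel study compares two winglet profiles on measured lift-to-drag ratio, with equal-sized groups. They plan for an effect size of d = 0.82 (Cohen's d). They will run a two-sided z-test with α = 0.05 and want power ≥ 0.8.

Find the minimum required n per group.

Set Φ(δ − 1.960) = 0.8; then δ − 1.960 = Φ⁻¹(0.8) = 0.842, giving δ = 2.802.
(Ignoring the negligible lower-tail rejection probability gives the usual closed-form inversion.)
δ = d·√(n/2) ⇒ n = 2(δ/d)² = 2 × (2.802 / 0.82)² = 23.35.
Rounding up, n = 24 per group.

n = 24 per group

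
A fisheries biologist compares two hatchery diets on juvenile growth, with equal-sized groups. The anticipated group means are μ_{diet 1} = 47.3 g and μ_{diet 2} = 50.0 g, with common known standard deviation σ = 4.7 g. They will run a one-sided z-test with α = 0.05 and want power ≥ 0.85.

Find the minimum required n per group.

Standardized effect: d = |μ_{diet 1} − μ_{diet 2}| / σ = |47.3 − 50.0| / 4.7 = 0.5745
Set Φ(δ − 1.645) = 0.85; then δ − 1.645 = Φ⁻¹(0.85) = 1.036, giving δ = 2.681.
δ = d·√(n/2) ⇒ n = 2(δ/d)² = 2 × (2.681 / 0.5745)² = 43.57.
Rounding up, n = 44 per group.

n = 44 per group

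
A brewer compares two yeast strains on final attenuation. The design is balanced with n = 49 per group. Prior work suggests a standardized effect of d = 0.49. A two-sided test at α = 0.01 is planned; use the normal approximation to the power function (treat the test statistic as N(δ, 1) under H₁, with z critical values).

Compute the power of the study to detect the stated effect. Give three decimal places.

Noncentrality parameter: δ = d·√(n/2) = 0.49 × √(49/2) = 2.4254
Critical value for a two-sided test at α = 0.01: z_{α/2} = 2.576.
Power = Φ(δ − 2.576) + Φ(−δ − 2.576) = Φ(-0.150) + Φ(-5.001) = 0.4402 + 0.0000 = 0.4402.

Power ≈ 0.440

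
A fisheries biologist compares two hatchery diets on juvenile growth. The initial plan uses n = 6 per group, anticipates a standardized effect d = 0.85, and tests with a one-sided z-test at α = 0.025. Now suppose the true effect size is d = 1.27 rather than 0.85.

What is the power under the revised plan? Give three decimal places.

With d = 1.27: δ = d·√(n/2) = 1.27 × √(6/2) = 2.1997. Critical value z_{0.025} = 1.960.
Revised power = P(Z > 1.960 − δ) = Φ(0.240) = 0.5947.

Power ≈ 0.595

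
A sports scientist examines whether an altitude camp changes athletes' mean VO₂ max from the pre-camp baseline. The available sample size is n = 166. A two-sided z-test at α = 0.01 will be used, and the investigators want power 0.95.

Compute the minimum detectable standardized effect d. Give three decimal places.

d ≈ 0.328

Required noncentrality: δ = z_{0.005} + z_{0.05} = 2.576 + 1.645 = 4.221.
(The second rejection-region term Φ(−δ − z_{α/2}) is negligible and dropped.)
δ = d·√n ⇒ d = δ/√n = 4.221/√166 = 0.3276.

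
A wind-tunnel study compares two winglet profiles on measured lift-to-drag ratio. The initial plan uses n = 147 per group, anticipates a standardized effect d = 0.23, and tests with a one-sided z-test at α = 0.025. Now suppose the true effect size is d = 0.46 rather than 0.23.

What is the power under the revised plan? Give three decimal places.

Power ≈ 0.976

With d = 0.46: δ = d·√(n/2) = 0.46 × √(147/2) = 3.9437. Critical value z_{0.025} = 1.960.
Revised power = Φ(δ − 1.960) = Φ(1.984) = 0.9764.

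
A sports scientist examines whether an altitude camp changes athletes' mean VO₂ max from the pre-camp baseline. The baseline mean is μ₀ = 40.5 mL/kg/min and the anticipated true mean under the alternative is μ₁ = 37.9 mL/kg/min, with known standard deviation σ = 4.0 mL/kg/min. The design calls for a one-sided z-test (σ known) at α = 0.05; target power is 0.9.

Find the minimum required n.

n = 21

Standardized effect: d = |μ₁ − μ₀| / σ = |37.9 − 40.5| / 4.0 = 0.6500
Set Φ(δ − 1.645) = 0.9; then δ − 1.645 = Φ⁻¹(0.9) = 1.282, giving δ = 2.926.
δ = d·√n ⇒ n = (δ/d)² = (2.926 / 0.6500)² = 20.27.
Round up to the next whole unit.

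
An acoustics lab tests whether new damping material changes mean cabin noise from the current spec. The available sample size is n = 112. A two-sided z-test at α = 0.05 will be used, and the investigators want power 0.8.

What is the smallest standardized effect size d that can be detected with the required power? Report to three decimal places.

d ≈ 0.265

Need Φ(δ − 1.960) = 0.8, so δ = 1.960 + 0.842 = 2.802.
(The second rejection-region term Φ(−δ − z_{α/2}) is negligible and dropped.)
δ = d·√n ⇒ d = δ/√n = 2.802/√112 = 0.2647.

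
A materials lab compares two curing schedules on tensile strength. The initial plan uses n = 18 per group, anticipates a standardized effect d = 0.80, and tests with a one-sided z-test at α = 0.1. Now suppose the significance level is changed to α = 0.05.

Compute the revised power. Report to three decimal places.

δ = d·√(n/2) = 0.80 × √(18/2) = 2.4000 (unchanged). New critical value: z_{0.05} = 1.645.
Revised power = Φ(δ − 1.645) = Φ(0.755) = 0.7749.

Power ≈ 0.775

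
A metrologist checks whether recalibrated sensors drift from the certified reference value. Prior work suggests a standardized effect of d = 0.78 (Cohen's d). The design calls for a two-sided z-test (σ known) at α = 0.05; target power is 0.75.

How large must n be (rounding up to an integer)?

n = 12

For power 0.75 need Φ(δ − z_{0.025}) = 0.75, so δ = z_{0.025} + z_{0.25} = 1.960 + 0.674 = 2.634.
(The Φ(−δ − z_{α/2}) term is vanishingly small for δ > 0 and is dropped in the standard sample-size formula.)
δ = d·√n ⇒ n = (δ/d)² = (2.634 / 0.78)² = 11.41.
Round up to the next whole unit.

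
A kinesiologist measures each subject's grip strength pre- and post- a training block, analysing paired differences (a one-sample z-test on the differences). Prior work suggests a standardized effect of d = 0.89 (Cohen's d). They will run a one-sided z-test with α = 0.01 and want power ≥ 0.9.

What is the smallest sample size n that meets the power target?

n = 17

Set Φ(δ − 2.326) = 0.9; then δ − 2.326 = Φ⁻¹(0.9) = 1.282, giving δ = 3.608.
δ = d·√n ⇒ n = (δ/d)² = (3.608 / 0.89)² = 16.43.
Rounding up, n = 17.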